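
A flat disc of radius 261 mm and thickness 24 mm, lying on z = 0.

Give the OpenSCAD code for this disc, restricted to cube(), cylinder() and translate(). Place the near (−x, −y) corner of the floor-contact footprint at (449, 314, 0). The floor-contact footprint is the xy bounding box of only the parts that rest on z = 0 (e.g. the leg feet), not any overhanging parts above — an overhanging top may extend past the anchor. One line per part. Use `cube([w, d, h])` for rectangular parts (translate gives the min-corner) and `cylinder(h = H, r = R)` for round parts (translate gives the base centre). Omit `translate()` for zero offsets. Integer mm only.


translate([710, 575, 0]) cylinder(h = 24, r = 261);


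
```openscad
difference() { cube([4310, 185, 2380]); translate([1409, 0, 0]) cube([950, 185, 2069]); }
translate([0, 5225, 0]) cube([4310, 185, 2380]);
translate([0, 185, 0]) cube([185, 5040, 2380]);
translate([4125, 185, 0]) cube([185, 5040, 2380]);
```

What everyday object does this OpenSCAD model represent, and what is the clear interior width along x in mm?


A single room. The interior width is 3940 mm.

Four walls enclosing a rectangle with a door in the front wall — a room. Outside width 4310 minus two 185 mm walls gives 3940 mm.


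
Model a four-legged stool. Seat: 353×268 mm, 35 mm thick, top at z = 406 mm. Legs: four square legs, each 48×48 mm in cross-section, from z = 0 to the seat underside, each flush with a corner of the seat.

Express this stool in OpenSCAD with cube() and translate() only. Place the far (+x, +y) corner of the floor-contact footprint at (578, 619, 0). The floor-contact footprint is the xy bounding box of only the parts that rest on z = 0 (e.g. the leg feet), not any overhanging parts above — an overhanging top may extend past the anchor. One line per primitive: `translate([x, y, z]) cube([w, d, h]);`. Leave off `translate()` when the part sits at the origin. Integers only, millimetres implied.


// leg_h = 406 - 35 = 371
translate([225, 351, 371]) cube([353, 268, 35]);
translate([225, 351, 0]) cube([48, 48, 371]);
translate([530, 351, 0]) cube([48, 48, 371]);
translate([225, 571, 0]) cube([48, 48, 371]);
translate([530, 571, 0]) cube([48, 48, 371]);


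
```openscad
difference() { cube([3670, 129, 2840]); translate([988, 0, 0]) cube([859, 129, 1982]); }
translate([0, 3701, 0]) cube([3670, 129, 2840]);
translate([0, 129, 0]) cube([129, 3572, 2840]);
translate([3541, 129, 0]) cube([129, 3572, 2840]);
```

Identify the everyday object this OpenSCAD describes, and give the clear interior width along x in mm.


A single room. The interior width is 3412 mm.

Four walls enclosing a rectangle with a door in the front wall — a room. Outside width 3670 minus two 129 mm walls gives 3412 mm.


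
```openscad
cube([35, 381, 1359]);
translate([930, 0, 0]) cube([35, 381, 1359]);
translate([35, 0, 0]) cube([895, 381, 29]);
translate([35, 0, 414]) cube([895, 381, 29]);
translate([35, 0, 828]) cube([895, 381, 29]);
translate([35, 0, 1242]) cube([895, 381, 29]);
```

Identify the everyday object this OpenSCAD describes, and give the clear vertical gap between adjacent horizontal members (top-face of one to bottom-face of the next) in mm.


A bookshelf. The clear shelf gap is 385 mm.

Two tall side panels with 4 horizontal boards between them — a bookshelf. The first two shelf undersides are at z = 0 and z = 414; with shelf thickness 29, the clear gap is 414 − 0 − 29 = 385 mm.


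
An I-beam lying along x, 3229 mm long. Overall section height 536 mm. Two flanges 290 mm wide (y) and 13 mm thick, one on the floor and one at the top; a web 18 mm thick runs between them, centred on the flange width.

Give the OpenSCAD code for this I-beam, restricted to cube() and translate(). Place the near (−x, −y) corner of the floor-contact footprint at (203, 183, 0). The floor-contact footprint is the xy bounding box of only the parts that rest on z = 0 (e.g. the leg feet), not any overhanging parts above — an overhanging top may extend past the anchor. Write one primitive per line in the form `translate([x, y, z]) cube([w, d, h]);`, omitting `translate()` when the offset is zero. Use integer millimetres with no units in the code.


translate([203, 183, 0]) cube([3229, 290, 13]);
translate([203, 319, 13]) cube([3229, 18, 510]);
translate([203, 183, 523]) cube([3229, 290, 13]);


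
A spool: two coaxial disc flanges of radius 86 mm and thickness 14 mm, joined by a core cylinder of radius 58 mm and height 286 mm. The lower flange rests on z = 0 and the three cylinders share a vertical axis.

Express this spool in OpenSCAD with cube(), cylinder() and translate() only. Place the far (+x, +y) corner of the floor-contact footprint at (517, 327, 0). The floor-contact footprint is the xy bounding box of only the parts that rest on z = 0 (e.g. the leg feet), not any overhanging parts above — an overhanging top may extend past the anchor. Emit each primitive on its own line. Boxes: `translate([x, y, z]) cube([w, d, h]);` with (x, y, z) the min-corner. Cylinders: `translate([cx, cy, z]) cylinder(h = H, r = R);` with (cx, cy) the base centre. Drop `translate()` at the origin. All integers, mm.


translate([431, 241, 0]) cylinder(h = 14, r = 86);
translate([431, 241, 14]) cylinder(h = 286, r = 58);
translate([431, 241, 300]) cylinder(h = 14, r = 86);


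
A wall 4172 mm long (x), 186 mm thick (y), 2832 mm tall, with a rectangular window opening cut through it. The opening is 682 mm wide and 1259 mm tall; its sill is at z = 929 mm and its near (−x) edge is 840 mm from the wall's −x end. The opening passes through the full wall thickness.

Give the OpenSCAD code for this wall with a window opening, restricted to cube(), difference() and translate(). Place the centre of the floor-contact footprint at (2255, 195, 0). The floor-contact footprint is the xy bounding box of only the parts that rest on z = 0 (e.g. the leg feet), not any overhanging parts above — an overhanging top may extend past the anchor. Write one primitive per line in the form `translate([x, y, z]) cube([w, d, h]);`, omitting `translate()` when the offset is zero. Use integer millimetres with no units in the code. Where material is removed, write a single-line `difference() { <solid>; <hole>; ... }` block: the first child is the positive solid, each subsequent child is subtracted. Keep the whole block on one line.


difference() { translate([169, 102, 0]) cube([4172, 186, 2832]); translate([1009, 102, 929]) cube([682, 186, 1259]); }


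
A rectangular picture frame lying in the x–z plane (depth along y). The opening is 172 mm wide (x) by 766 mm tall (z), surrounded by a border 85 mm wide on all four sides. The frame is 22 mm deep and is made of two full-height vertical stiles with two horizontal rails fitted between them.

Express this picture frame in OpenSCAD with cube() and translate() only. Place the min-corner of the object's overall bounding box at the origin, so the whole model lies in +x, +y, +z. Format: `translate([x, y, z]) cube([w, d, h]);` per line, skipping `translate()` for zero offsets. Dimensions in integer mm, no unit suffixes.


cube([85, 22, 936]);
translate([257, 0, 0]) cube([85, 22, 936]);
translate([85, 0, 0]) cube([172, 22, 85]);
translate([85, 0, 851]) cube([172, 22, 85]);


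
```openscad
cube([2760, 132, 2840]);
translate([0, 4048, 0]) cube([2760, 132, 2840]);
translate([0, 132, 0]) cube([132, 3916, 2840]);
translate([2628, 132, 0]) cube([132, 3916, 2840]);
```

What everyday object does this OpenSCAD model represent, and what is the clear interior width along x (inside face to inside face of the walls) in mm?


A house (or room) frame. The interior width is 2496 mm.

Four 2840 mm walls enclosing a rectangle with no floor or roof — a room or house frame. Outside width is 2760 mm and wall thickness is 132 mm, so the interior width is 2760 − 2 × 132 = 2496 mm.


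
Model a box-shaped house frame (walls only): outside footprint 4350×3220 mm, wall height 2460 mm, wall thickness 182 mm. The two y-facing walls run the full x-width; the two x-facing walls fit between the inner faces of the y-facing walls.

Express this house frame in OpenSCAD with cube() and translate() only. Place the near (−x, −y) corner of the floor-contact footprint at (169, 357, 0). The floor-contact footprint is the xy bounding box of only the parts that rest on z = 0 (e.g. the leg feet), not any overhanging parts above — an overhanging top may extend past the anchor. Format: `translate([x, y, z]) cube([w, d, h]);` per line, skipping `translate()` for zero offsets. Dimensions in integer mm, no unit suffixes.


translate([169, 357, 0]) cube([4350, 182, 2460]);
translate([169, 3395, 0]) cube([4350, 182, 2460]);
translate([169, 539, 0]) cube([182, 2856, 2460]);
translate([4337, 539, 0]) cube([182, 2856, 2460]);


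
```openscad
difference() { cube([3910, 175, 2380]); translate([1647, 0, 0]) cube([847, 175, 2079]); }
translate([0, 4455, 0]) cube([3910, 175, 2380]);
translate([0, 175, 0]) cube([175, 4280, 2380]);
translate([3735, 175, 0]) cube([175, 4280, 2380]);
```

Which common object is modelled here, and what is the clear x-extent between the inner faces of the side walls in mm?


A single room. The interior width is 3560 mm.

Four walls enclosing a rectangle with a door in the front wall — a room. Outside width 3910 minus two 175 mm walls gives 3560 mm.


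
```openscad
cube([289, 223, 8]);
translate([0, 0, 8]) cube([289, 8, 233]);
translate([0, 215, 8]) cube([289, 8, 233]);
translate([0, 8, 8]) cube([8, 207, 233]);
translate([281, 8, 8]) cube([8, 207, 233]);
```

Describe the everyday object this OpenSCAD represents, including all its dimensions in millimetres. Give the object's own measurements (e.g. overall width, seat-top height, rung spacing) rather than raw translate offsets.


An open-topped rectangular box: outside dimensions 289×223×241 mm, with a uniform wall and base thickness of 8 mm. The base is a full 289×223 slab on the floor; four walls sit on top of the base. The front and back walls (the −y and +y sides) span the full width; the two side walls fit between them.


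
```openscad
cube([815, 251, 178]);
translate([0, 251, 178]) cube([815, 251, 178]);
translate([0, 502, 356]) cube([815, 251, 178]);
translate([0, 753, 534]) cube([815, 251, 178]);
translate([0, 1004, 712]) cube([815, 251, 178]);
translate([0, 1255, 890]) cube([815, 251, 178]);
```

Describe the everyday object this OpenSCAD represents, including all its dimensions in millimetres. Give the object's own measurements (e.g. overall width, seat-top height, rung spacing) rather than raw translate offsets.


A straight staircase of 6 solid steps. Each step is 815 mm wide (x), 251 mm deep (y, the going) and 178 mm tall (the rise). The first step rests on the floor; each subsequent step sits one going further in +y and one rise higher in +z, directly behind and above the previous step with no overlap.


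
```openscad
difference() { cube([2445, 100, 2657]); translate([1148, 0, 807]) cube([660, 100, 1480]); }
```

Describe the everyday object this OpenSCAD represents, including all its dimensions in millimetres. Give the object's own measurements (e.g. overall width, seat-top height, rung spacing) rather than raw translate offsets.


A wall 2445 mm long (x), 100 mm thick (y), 2657 mm tall, with a rectangular window opening cut through it. The opening is 660 mm wide and 1480 mm tall; its sill is at z = 807 mm and its near (−x) edge is 1148 mm from the wall's −x end. The opening passes through the full wall thickness.


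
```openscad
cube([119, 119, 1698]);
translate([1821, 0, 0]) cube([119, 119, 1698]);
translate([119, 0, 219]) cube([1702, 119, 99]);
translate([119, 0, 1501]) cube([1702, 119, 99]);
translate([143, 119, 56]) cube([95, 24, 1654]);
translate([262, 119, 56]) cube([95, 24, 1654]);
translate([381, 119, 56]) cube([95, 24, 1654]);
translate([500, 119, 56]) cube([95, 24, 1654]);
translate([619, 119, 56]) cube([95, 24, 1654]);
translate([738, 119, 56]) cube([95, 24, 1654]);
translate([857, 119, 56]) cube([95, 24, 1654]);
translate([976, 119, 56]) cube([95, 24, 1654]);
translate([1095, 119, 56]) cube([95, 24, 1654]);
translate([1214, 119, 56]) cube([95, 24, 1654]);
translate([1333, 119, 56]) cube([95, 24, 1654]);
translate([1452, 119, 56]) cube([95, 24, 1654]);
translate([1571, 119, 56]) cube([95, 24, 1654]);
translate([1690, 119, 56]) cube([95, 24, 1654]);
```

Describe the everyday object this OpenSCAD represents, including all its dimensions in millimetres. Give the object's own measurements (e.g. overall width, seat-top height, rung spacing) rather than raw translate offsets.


A fence section. Two 119×119 mm posts, 1698 mm tall, stand on the floor with a clear span of 1702 mm between their inner faces. Two horizontal rails of 119×99 mm section span the gap between the posts with their undersides at z = 219 mm and z = 1501 mm, flush with the posts' −y face. 14 pickets, each 95 mm wide, 24 mm thick and 1654 mm tall, are fixed to the +y face of the rails with their bottoms at z = 56 mm, spaced across the span with a 24 mm gap after the −x post and between neighbouring pickets, with 36 mm left before the +x post.


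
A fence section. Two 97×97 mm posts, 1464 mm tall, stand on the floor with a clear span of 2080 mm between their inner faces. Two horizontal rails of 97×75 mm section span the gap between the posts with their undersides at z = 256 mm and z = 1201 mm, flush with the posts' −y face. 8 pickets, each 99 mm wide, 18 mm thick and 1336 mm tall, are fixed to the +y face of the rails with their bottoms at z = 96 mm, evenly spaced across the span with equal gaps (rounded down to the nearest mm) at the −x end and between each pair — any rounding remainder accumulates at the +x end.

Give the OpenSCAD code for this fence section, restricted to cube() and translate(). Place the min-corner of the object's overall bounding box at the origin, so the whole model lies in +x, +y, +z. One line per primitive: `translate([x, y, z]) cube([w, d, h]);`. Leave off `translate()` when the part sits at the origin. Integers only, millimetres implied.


cube([97, 97, 1464]);
translate([2177, 0, 0]) cube([97, 97, 1464]);
translate([97, 0, 256]) cube([2080, 97, 75]);
translate([97, 0, 1201]) cube([2080, 97, 75]);
translate([240, 97, 96]) cube([99, 18, 1336]);
translate([482, 97, 96]) cube([99, 18, 1336]);
translate([724, 97, 96]) cube([99, 18, 1336]);
translate([966, 97, 96]) cube([99, 18, 1336]);
translate([1208, 97, 96]) cube([99, 18, 1336]);
translate([1450, 97, 96]) cube([99, 18, 1336]);
translate([1692, 97, 96]) cube([99, 18, 1336]);
translate([1934, 97, 96]) cube([99, 18, 1336]);


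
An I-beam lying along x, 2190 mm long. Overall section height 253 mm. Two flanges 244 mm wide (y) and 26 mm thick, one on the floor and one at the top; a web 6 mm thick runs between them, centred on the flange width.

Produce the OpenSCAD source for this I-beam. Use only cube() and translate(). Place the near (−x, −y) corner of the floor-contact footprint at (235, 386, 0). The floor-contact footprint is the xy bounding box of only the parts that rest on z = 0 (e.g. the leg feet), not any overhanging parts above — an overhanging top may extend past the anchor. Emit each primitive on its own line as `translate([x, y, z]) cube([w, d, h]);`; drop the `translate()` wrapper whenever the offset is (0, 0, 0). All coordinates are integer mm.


translate([235, 386, 0]) cube([2190, 244, 26]);
translate([235, 505, 26]) cube([2190, 6, 201]);
translate([235, 386, 227]) cube([2190, 244, 26]);


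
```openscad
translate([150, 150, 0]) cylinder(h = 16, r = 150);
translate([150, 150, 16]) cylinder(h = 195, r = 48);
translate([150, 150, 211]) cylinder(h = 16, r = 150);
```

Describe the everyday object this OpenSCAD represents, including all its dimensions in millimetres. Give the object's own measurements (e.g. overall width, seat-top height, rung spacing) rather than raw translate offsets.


A spool: two coaxial disc flanges of radius 150 mm and thickness 16 mm, joined by a core cylinder of radius 48 mm and height 195 mm. The lower flange rests on z = 0 and the three cylinders share a vertical axis.


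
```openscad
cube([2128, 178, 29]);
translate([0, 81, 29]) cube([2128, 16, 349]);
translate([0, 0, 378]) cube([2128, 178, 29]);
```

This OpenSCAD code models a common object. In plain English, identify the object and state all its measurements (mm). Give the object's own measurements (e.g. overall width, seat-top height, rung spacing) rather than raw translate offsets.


An I-beam lying along x, 2128 mm long. Overall section height 407 mm. Two flanges 178 mm wide (y) and 29 mm thick, one on the floor and one at the top; a web 16 mm thick runs between them, centred on the flange width.


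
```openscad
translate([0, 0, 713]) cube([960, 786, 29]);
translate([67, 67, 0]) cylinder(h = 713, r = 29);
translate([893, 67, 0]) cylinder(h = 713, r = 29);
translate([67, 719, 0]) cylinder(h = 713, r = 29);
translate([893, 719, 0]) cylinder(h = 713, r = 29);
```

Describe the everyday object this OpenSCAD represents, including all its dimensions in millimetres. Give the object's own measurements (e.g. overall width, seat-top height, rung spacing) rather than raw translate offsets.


A table: top 960 mm (x) × 786 mm (y), 29 mm thick, upper face at z = 742 mm, on four round legs of 58 mm diameter, each leg's bounding box inset 38 mm from the nearest pair of top edges from z = 0 to the bottom of the top.


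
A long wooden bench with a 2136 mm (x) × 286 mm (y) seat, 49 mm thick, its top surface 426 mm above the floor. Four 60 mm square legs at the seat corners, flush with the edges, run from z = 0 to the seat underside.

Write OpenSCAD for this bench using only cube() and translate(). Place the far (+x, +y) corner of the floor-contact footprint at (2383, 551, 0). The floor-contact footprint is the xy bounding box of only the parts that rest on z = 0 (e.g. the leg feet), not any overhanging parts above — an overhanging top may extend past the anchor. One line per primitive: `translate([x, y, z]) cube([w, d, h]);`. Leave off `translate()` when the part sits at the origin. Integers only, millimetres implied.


translate([247, 265, 377]) cube([2136, 286, 49]);
translate([247, 265, 0]) cube([60, 60, 377]);
translate([247, 491, 0]) cube([60, 60, 377]);
translate([2323, 265, 0]) cube([60, 60, 377]);
translate([2323, 491, 0]) cube([60, 60, 377]);


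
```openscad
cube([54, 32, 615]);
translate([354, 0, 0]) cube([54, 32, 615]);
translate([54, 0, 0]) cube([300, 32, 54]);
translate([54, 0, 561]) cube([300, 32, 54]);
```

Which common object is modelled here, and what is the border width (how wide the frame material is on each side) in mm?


A picture frame. The border width is 54 mm.

Four thin pieces enclosing a rectangular opening — a picture frame. The two full-height stiles are 615 mm tall; the top rail sits at z = 561 and is 54 mm tall, so the border above the opening is 615 − 561 = 54 mm, matching the stile x-width.


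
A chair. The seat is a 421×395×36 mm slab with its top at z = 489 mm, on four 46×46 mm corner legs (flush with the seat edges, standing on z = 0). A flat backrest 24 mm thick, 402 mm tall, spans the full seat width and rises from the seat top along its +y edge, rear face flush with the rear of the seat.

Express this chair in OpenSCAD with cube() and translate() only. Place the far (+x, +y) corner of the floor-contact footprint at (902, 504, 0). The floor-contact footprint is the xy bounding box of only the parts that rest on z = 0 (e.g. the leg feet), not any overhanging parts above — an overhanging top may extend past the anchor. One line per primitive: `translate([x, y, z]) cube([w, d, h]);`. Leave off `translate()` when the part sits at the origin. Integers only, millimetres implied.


translate([481, 109, 453]) cube([421, 395, 36]);
translate([481, 109, 0]) cube([46, 46, 453]);
translate([856, 109, 0]) cube([46, 46, 453]);
translate([481, 458, 0]) cube([46, 46, 453]);
translate([856, 458, 0]) cube([46, 46, 453]);
translate([481, 480, 489]) cube([421, 24, 402]);


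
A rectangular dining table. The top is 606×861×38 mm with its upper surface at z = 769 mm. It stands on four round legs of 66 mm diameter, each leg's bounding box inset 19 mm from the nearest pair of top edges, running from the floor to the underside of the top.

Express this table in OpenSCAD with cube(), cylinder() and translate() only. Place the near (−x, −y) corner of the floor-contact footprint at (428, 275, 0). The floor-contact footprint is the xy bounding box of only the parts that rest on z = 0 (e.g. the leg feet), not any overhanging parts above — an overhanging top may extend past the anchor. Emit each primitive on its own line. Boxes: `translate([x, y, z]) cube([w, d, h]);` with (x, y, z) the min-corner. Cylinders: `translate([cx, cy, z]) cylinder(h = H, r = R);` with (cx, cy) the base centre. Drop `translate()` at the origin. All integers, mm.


// leg_h = 769 - 38 = 731
translate([409, 256, 731]) cube([606, 861, 38]);
translate([461, 308, 0]) cylinder(h = 731, r = 33);
translate([963, 308, 0]) cylinder(h = 731, r = 33);
translate([461, 1065, 0]) cylinder(h = 731, r = 33);
translate([963, 1065, 0]) cylinder(h = 731, r = 33);


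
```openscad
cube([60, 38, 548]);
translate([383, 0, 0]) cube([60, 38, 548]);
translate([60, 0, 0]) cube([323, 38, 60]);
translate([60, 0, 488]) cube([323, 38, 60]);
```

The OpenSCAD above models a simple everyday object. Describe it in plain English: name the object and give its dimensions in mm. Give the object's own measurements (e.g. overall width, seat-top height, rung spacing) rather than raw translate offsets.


A rectangular picture frame lying in the x–z plane (depth along y). The opening is 323 mm wide (x) by 428 mm tall (z), surrounded by a border 60 mm wide on all four sides. The frame is 38 mm deep and is made of two full-height vertical stiles with two horizontal rails fitted between them.


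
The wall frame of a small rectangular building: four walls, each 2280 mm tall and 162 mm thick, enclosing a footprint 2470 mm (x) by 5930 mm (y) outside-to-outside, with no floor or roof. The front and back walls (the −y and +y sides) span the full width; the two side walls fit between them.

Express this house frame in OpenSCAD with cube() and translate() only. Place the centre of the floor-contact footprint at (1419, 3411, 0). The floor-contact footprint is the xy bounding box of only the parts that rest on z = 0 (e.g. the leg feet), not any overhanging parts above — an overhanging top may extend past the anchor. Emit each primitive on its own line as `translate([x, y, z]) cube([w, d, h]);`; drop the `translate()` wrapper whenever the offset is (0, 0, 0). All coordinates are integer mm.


translate([184, 446, 0]) cube([2470, 162, 2280]);
translate([184, 6214, 0]) cube([2470, 162, 2280]);
translate([184, 608, 0]) cube([162, 5606, 2280]);
translate([2492, 608, 0]) cube([162, 5606, 2280]);


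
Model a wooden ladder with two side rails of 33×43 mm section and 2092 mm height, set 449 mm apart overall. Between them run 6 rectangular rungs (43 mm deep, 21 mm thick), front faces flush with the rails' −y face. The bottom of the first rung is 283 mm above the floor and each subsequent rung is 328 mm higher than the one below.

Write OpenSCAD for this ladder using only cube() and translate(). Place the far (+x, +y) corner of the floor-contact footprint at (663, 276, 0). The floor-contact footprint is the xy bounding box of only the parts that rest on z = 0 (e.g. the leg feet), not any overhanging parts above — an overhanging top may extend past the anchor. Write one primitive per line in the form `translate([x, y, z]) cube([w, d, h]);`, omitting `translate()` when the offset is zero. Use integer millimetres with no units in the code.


translate([214, 233, 0]) cube([33, 43, 2092]);
translate([630, 233, 0]) cube([33, 43, 2092]);
translate([247, 233, 283]) cube([383, 43, 21]);
translate([247, 233, 611]) cube([383, 43, 21]);
translate([247, 233, 939]) cube([383, 43, 21]);
translate([247, 233, 1267]) cube([383, 43, 21]);
translate([247, 233, 1595]) cube([383, 43, 21]);
translate([247, 233, 1923]) cube([383, 43, 21]);


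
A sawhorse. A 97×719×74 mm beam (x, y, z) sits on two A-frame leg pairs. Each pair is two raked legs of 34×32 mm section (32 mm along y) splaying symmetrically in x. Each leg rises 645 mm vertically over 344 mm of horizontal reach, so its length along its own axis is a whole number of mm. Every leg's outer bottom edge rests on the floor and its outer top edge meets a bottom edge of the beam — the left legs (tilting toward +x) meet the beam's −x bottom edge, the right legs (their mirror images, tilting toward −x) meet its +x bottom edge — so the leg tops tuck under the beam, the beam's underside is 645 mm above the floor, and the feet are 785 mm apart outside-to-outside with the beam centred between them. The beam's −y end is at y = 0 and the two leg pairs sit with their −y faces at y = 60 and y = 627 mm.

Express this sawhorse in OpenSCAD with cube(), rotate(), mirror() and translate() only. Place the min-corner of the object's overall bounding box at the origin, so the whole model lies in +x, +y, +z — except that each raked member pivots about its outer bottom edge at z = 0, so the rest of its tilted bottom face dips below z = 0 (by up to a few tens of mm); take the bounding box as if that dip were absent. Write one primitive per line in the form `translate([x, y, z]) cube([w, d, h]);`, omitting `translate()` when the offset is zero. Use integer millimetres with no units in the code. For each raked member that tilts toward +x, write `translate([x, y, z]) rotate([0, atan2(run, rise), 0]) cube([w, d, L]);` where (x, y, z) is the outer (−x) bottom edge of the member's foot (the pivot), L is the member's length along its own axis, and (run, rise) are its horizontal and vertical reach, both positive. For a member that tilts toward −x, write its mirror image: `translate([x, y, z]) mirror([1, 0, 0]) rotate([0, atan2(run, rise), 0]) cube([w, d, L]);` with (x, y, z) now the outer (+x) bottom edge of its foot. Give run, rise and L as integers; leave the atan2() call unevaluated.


// leg length = √(344² + 645²) = 731
// right-leg outer foot x = 2·344 + 97 = 785
// beam min-corner = (344, 0, 645)
translate([344, 0, 645]) cube([97, 719, 74]);
translate([0, 60, 0]) rotate([0, atan2(344, 645), 0]) cube([34, 32, 731]);
translate([785, 60, 0]) mirror([1, 0, 0]) rotate([0, atan2(344, 645), 0]) cube([34, 32, 731]);
translate([0, 627, 0]) rotate([0, atan2(344, 645), 0]) cube([34, 32, 731]);
translate([785, 627, 0]) mirror([1, 0, 0]) rotate([0, atan2(344, 645), 0]) cube([34, 32, 731]);


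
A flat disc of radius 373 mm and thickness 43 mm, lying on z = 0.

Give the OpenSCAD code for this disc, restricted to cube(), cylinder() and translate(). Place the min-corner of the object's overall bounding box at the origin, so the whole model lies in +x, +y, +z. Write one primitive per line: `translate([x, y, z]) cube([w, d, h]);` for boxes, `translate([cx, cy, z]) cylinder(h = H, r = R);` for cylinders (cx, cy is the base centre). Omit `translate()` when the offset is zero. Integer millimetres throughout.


translate([373, 373, 0]) cylinder(h = 43, r = 373);


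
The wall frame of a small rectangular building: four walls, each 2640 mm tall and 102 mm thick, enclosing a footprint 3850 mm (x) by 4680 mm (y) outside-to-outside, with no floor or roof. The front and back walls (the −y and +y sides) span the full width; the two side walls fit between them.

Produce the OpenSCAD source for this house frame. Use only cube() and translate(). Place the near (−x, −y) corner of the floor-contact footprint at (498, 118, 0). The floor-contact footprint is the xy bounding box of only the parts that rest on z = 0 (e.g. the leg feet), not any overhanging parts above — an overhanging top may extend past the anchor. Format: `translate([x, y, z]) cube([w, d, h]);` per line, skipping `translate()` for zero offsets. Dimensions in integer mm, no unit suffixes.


translate([498, 118, 0]) cube([3850, 102, 2640]);
translate([498, 4696, 0]) cube([3850, 102, 2640]);
translate([498, 220, 0]) cube([102, 4476, 2640]);
translate([4246, 220, 0]) cube([102, 4476, 2640]);


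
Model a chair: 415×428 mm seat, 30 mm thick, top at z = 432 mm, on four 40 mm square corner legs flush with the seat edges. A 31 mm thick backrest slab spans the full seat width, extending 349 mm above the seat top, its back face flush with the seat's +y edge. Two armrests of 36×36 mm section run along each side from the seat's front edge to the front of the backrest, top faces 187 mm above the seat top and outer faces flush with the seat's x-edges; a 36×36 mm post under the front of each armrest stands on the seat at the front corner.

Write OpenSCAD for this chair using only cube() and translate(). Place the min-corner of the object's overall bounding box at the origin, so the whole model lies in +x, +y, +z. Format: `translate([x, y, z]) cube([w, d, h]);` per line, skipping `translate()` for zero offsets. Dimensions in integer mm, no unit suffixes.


translate([0, 0, 402]) cube([415, 428, 30]);
cube([40, 40, 402]);
translate([375, 0, 0]) cube([40, 40, 402]);
translate([0, 388, 0]) cube([40, 40, 402]);
translate([375, 388, 0]) cube([40, 40, 402]);
translate([0, 397, 432]) cube([415, 31, 349]);
translate([0, 0, 583]) cube([36, 397, 36]);
translate([379, 0, 583]) cube([36, 397, 36]);
translate([0, 0, 432]) cube([36, 36, 151]);
translate([379, 0, 432]) cube([36, 36, 151]);


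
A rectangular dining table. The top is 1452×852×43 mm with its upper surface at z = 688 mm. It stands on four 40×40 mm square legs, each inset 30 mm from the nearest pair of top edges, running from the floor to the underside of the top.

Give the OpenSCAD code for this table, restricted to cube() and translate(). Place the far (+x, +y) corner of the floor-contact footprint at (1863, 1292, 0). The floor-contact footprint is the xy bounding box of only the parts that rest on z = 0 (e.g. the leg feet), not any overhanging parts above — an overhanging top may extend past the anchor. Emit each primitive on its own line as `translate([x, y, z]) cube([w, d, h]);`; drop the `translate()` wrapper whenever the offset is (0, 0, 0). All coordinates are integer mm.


translate([441, 470, 645]) cube([1452, 852, 43]);
translate([471, 500, 0]) cube([40, 40, 645]);
translate([1823, 500, 0]) cube([40, 40, 645]);
translate([471, 1252, 0]) cube([40, 40, 645]);
translate([1823, 1252, 0]) cube([40, 40, 645]);


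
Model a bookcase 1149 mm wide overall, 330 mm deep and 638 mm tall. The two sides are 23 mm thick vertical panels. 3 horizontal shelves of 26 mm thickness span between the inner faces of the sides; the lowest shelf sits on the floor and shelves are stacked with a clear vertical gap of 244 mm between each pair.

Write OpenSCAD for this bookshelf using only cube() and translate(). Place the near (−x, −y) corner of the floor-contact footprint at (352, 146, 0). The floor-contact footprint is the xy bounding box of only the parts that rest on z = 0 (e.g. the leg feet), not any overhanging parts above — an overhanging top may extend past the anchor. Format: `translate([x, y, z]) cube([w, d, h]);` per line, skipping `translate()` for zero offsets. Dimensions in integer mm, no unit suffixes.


translate([352, 146, 0]) cube([23, 330, 638]);
translate([1478, 146, 0]) cube([23, 330, 638]);
translate([375, 146, 0]) cube([1103, 330, 26]);
translate([375, 146, 270]) cube([1103, 330, 26]);
translate([375, 146, 540]) cube([1103, 330, 26]);


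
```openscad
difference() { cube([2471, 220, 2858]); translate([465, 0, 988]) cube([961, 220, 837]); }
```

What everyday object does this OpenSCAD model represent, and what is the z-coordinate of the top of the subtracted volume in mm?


A wall with a window opening. The window head height is 1825 mm.

A wall with a rectangular opening subtracted — a window. Sill at z = 988, opening 837 mm tall, so the head is at 988 + 837 = 1825 mm.


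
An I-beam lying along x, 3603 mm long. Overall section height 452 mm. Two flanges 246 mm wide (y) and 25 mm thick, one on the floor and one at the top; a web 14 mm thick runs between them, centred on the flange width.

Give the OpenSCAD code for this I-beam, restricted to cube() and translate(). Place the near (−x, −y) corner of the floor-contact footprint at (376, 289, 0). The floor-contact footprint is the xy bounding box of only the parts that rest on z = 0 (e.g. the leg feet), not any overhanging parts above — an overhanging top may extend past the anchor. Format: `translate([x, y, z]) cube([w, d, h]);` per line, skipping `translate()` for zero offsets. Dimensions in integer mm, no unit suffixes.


translate([376, 289, 0]) cube([3603, 246, 25]);
translate([376, 405, 25]) cube([3603, 14, 402]);
translate([376, 289, 427]) cube([3603, 246, 25]);


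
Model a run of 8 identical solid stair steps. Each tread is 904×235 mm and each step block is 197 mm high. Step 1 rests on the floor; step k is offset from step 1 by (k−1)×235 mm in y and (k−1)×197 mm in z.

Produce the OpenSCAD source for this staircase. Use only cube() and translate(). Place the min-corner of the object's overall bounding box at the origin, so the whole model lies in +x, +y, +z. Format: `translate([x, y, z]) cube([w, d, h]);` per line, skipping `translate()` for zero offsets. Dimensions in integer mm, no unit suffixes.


cube([904, 235, 197]);
translate([0, 235, 197]) cube([904, 235, 197]);
translate([0, 470, 394]) cube([904, 235, 197]);
translate([0, 705, 591]) cube([904, 235, 197]);
translate([0, 940, 788]) cube([904, 235, 197]);
translate([0, 1175, 985]) cube([904, 235, 197]);
translate([0, 1410, 1182]) cube([904, 235, 197]);
translate([0, 1645, 1379]) cube([904, 235, 197]);


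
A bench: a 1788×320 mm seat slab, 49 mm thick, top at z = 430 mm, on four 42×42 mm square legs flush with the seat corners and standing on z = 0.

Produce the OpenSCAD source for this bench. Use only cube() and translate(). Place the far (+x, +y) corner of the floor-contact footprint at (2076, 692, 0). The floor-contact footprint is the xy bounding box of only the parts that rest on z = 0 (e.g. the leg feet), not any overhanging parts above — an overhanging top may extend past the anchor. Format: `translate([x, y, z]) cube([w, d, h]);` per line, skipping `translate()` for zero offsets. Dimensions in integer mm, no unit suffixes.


// leg_h = 430 − 49 = 381
translate([288, 372, 381]) cube([1788, 320, 49]);
translate([288, 372, 0]) cube([42, 42, 381]);
translate([288, 650, 0]) cube([42, 42, 381]);
translate([2034, 372, 0]) cube([42, 42, 381]);
translate([2034, 650, 0]) cube([42, 42, 381]);


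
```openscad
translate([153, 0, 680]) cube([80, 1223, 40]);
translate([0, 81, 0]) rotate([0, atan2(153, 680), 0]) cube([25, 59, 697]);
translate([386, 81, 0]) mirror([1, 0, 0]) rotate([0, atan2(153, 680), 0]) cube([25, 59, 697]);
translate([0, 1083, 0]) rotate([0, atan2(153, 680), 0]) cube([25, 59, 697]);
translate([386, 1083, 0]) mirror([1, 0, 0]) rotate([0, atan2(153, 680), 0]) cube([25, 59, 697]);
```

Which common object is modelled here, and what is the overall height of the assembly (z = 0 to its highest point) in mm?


A sawhorse. The overall height is 720 mm.

A beam across two mirrored pairs of raked legs — a sawhorse. The beam's underside is at z = 680 (matching the legs' vertical rise in atan2(153, 680)) and the beam is 40 mm tall, so its top is at 680 + 40 = 720 mm. The raked legs top out at the beam's underside, so that is the highest point.


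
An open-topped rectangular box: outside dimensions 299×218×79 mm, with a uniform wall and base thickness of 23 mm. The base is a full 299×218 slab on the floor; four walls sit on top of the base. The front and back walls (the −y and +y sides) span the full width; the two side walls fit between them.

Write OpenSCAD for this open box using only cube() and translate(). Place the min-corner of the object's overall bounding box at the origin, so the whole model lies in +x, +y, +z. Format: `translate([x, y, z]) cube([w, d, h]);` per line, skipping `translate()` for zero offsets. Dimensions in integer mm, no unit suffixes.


cube([299, 218, 23]);
translate([0, 0, 23]) cube([299, 23, 56]);
translate([0, 195, 23]) cube([299, 23, 56]);
translate([0, 23, 23]) cube([23, 172, 56]);
translate([276, 23, 23]) cube([23, 172, 56]);


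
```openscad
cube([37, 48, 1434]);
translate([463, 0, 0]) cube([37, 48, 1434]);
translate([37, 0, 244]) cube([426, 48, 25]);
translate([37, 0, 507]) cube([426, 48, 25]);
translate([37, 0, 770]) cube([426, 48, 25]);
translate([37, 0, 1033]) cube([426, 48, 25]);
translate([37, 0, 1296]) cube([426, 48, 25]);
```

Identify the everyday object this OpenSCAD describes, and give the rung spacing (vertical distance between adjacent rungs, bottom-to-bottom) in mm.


A ladder. The rung spacing is 263 mm.

Two tall 37×48 posts with 5 short bars between them — a ladder. Adjacent rungs sit at z = 244 and z = 507, so the spacing is 507 − 244 = 263 mm.


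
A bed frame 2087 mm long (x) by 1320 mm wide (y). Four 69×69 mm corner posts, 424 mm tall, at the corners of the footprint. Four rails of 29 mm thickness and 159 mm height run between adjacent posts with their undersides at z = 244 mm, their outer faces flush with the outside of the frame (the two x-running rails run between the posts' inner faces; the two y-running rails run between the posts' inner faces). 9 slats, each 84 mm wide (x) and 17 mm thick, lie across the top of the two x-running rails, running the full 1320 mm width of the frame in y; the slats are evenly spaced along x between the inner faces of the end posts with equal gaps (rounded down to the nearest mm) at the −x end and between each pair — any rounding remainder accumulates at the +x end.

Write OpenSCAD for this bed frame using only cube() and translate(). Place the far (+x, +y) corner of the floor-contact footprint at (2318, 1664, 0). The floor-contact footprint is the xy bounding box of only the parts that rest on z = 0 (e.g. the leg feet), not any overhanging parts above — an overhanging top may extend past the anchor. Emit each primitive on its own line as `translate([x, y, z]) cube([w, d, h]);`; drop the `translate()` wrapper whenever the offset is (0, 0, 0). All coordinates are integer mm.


translate([231, 344, 0]) cube([69, 69, 424]);
translate([231, 1595, 0]) cube([69, 69, 424]);
translate([2249, 344, 0]) cube([69, 69, 424]);
translate([2249, 1595, 0]) cube([69, 69, 424]);
translate([300, 344, 244]) cube([1949, 29, 159]);
translate([300, 1635, 244]) cube([1949, 29, 159]);
translate([231, 413, 244]) cube([29, 1182, 159]);
translate([2289, 413, 244]) cube([29, 1182, 159]);
translate([419, 344, 403]) cube([84, 1320, 17]);
translate([622, 344, 403]) cube([84, 1320, 17]);
translate([825, 344, 403]) cube([84, 1320, 17]);
translate([1028, 344, 403]) cube([84, 1320, 17]);
translate([1231, 344, 403]) cube([84, 1320, 17]);
translate([1434, 344, 403]) cube([84, 1320, 17]);
translate([1637, 344, 403]) cube([84, 1320, 17]);
translate([1840, 344, 403]) cube([84, 1320, 17]);
translate([2043, 344, 403]) cube([84, 1320, 17]);


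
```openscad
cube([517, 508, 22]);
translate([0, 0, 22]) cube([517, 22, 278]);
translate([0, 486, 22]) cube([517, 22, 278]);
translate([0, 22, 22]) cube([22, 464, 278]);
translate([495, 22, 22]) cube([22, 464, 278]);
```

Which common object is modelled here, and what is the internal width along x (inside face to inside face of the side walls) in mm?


An open box. The internal width is 473 mm.

A 517×508 base slab with four walls standing on it — an open box. The base is 517 mm wide and the walls are 22 mm thick, so the internal width is 517 − 2 × 22 = 473 mm.


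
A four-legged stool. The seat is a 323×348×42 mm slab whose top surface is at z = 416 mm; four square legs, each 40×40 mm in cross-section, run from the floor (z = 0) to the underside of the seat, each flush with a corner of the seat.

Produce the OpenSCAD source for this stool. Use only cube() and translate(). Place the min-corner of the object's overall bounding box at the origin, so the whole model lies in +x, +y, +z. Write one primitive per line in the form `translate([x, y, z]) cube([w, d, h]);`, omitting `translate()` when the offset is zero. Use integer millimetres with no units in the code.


translate([0, 0, 374]) cube([323, 348, 42]);
cube([40, 40, 374]);
translate([283, 0, 0]) cube([40, 40, 374]);
translate([0, 308, 0]) cube([40, 40, 374]);
translate([283, 308, 0]) cube([40, 40, 374]);
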